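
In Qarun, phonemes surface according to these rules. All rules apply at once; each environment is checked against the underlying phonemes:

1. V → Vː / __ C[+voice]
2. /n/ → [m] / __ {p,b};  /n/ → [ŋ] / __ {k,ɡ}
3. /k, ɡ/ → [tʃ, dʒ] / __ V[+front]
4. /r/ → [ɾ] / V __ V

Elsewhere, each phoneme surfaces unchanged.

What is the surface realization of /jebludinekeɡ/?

/e/ — between /j/ and /b/, before a voiced consonant — surfaces as [eː] (rule 1).
/u/ — between /l/ and /d/, before a voiced consonant — surfaces as [uː] (rule 1).
/i/ (between /d/ and /n/): before a voiced consonant, so rule 1 applies → [iː].
/n/ — between /i/ and /e/; rule 2 does not apply here → [n].
/e/ (between /n/ and /k/): rule 1 targets it, but not before a voiced consonant → unchanged [e].
Rule 3 applies to /k/ (between /e/ and /e/: before a front vowel) → [tʃ].
/e/ (between /k/ and /ɡ/): before a voiced consonant, so rule 1 applies → [eː].
/ɡ/ (word-final) is in the target of rule 3 but the environment (before a front vowel) is not met → [ɡ].

[jeːbluːdiːnetʃeːɡ]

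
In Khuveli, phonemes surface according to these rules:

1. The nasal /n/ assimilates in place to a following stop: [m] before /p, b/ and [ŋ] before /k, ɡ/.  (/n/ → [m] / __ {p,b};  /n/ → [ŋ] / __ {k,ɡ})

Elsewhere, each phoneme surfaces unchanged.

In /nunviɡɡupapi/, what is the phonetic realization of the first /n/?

/n/ (word-initial) is in the target of rule 1 but the environment (before a labial or velar stop) is not met → [n].

[n]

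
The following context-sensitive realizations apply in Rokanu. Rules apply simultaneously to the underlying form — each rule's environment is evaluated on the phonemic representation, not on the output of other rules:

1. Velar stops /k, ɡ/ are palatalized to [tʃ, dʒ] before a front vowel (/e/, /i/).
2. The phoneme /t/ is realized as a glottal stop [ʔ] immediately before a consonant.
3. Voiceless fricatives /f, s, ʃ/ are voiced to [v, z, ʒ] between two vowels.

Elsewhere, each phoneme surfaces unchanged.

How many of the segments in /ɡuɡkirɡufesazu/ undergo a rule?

3

Segments that undergo a rule: /k/ → [tʃ] (rule 1); /f/ → [v] (rule 3); /s/ → [z] (rule 3).
All other segments surface unchanged.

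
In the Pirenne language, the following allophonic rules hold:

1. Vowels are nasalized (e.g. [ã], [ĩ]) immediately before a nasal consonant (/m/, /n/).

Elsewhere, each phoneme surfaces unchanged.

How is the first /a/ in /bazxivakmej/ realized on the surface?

/a/ (between /b/ and /z/): rule 1 targets it, but not before a nasal consonant → unchanged [a].

[a]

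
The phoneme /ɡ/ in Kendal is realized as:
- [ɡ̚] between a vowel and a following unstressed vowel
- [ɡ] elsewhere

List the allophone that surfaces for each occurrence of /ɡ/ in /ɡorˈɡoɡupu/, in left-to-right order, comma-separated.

[ɡ], [ɡ], [ɡ̚]

Occurrence 1 (position 1): no conditioning environment matches → elsewhere allophone [ɡ].
Occurrence 2 (position 4): no conditioning environment matches → elsewhere allophone [ɡ].
Occurrence 3 (position 6): between a vowel and a following unstressed vowel → [ɡ̚].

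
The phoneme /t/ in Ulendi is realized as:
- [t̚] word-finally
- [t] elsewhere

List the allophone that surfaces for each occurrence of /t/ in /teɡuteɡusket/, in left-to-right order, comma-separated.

[t], [t], [t̚]

Occurrence 1 (position 1): no conditioning environment matches → elsewhere allophone [t].
Occurrence 2 (position 5): no conditioning environment matches → elsewhere allophone [t].
Occurrence 3 (position 12): word-finally → [t̚].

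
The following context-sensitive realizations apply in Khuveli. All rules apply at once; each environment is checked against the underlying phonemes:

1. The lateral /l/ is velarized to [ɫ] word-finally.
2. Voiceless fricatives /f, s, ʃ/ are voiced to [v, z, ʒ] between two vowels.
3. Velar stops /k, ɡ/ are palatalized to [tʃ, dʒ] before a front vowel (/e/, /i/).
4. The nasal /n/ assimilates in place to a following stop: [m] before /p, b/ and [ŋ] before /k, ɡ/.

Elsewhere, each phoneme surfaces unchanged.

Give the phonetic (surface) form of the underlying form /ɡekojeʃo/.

Rule 3 applies to /ɡ/ (word-initial: before a front vowel) → [dʒ].
/k/ — between /e/ and /o/; rule 3 does not apply here → [k].
/ʃ/ — between /e/ and /o/, between two vowels — surfaces as [ʒ] (rule 2).

[dʒekojeʒo]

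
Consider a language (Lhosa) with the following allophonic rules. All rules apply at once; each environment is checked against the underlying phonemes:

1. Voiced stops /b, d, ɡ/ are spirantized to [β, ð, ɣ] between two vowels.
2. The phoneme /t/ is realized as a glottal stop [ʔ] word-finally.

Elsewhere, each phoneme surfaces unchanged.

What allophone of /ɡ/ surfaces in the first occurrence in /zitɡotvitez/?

/ɡ/ (between /t/ and /o/): rule 1 targets it, but not between two vowels → unchanged [ɡ].

[ɡ]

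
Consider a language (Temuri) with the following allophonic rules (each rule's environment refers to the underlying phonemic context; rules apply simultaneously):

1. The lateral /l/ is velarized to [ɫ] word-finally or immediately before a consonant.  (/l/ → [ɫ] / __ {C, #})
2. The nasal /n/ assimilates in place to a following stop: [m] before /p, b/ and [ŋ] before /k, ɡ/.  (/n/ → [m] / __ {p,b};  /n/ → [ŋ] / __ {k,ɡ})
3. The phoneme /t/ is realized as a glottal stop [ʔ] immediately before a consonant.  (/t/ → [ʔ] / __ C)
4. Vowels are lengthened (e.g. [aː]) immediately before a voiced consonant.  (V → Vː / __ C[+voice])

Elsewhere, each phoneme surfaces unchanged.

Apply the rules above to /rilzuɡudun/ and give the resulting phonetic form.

[riːɫzuːɡuːduːn]

/i/ meets the environment for rule 4 (before a voiced consonant) → [iː].
/l/ meets the environment for rule 1 (word-finally or immediately before a consonant) → [ɫ].
/u/ (between /z/ and /ɡ/): before a voiced consonant, so rule 4 applies → [uː].
Rule 4 applies to /u/ (between /ɡ/ and /d/: before a voiced consonant) → [uː].
/u/ meets the environment for rule 4 (before a voiced consonant) → [uː].
/n/ (word-final): rule 2 targets it, but not before a labial or velar stop → unchanged [n].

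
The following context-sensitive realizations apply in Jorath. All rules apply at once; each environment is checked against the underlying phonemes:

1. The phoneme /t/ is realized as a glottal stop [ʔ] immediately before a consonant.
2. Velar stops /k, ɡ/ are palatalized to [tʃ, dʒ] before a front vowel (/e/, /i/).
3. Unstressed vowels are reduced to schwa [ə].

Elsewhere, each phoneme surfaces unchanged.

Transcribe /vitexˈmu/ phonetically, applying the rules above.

[vətəxˈmu]

/v/ (word-initial): no rule targets it → [v].
/i/ (between /v/ and /t/) occurs in an unstressed syllable → [ə] by rule 3.
/t/ (between /i/ and /e/): rule 1 targets it, but not immediately before a consonant → unchanged [t].
/e/ (between /t/ and /x/): in an unstressed syllable, so rule 3 applies → [ə].
/x/ (between /e/ and /m/) is unaffected → [x].
/m/ (between /x/ and /u/): no rule targets it → [m].
/u/ (word-final) is in the target of rule 3 but the environment (in an unstressed syllable) is not met → [u].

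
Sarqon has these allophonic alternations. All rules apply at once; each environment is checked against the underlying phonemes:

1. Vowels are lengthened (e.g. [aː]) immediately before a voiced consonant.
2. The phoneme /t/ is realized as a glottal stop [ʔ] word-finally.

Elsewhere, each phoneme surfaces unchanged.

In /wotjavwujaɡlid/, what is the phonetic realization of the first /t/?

/t/ (between /o/ and /j/) is in the target of rule 2 but the environment (word-finally) is not met → [t].

[t]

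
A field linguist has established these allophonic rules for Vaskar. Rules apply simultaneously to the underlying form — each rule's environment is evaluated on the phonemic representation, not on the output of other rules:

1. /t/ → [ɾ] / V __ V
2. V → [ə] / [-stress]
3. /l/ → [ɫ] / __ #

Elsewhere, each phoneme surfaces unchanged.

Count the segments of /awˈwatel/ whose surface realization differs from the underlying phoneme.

4

Segments that undergo a rule: /a/ → [ə] (rule 2); /t/ → [ɾ] (rule 1); /e/ → [ə] (rule 2); /l/ → [ɫ] (rule 3).
All other segments surface unchanged.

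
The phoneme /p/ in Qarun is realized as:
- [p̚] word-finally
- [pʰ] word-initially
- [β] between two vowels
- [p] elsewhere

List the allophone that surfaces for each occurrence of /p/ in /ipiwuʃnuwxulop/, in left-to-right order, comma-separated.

Occurrence 1 (position 2): between two vowels → [β].
Occurrence 2 (position 14): word-finally → [p̚].

[β], [p̚]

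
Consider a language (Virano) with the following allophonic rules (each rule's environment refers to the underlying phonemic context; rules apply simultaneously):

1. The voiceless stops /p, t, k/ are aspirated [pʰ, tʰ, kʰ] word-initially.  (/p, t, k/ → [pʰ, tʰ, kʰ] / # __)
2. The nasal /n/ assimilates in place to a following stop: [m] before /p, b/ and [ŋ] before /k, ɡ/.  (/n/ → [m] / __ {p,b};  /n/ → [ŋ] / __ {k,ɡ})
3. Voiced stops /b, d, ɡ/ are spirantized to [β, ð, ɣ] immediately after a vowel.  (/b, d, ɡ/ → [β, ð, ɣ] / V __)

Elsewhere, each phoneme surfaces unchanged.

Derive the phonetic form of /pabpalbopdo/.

/p/ (word-initial): word-initially, so rule 1 applies → [pʰ].
/a/ stays [a].
Rule 3 applies to /b/ (between /a/ and /p/: immediately after a vowel) → [β].
/p/ (between /b/ and /a/) fails the environment for rule 1, so it stays [p].
/a/ (between /p/ and /l/) is unaffected → [a].
/l/ (between /a/ and /b/): no rule targets it → [l].
/b/ (between /l/ and /o/): rule 3 targets it, but not immediately after a vowel → unchanged [b].
/o/ — not in any rule's target class → [o].
/p/ — between /o/ and /d/; rule 1 does not apply here → [p].
/d/ (between /p/ and /o/) is in the target of rule 3 but the environment (immediately after a vowel) is not met → [d].
/o/ (word-final) is unaffected → [o].

[pʰaβpalbopdo]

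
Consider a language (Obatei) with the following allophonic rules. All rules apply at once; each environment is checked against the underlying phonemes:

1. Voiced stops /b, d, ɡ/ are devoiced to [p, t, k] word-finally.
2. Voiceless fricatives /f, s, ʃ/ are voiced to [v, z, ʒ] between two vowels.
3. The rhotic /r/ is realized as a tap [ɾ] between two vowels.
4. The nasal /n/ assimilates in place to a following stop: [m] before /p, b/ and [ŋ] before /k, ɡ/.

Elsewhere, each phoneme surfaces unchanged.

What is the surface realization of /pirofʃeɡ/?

/r/ — between /i/ and /o/, between two vowels — surfaces as [ɾ] (rule 3).
/f/ (between /o/ and /ʃ/) is in the target of rule 2 but the environment (between two vowels) is not met → [f].
/ʃ/ (between /f/ and /e/): rule 2 targets it, but not between two vowels → unchanged [ʃ].
/ɡ/ — word-final, word-finally — surfaces as [k] (rule 1).

[piɾofʃek]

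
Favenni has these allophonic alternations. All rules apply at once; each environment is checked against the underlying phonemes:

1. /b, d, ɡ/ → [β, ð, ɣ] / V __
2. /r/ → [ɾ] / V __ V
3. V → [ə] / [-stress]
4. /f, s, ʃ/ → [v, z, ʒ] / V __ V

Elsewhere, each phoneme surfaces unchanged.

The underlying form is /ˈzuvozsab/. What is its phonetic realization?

[ˈzuvəzsəβ]

/z/ stays [z].
/u/ (between /z/ and /v/) fails the environment for rule 3, so it stays [u].
/v/ (between /u/ and /o/) is unaffected → [v].
Rule 3 applies to /o/ (between /v/ and /z/: in an unstressed syllable) → [ə].
/z/ (between /o/ and /s/) is unaffected → [z].
/s/ — between /z/ and /a/; rule 4 does not apply here → [s].
/a/ meets the environment for rule 3 (in an unstressed syllable) → [ə].
Rule 1 applies to /b/ (word-final: immediately after a vowel) → [β].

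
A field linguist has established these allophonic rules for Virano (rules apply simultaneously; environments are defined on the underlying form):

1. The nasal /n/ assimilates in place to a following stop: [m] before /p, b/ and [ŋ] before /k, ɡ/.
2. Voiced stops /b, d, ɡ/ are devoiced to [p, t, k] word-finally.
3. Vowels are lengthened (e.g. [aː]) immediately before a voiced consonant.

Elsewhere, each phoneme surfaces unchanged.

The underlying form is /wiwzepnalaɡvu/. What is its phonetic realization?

/w/ stays [w].
/i/ (between /w/ and /w/): before a voiced consonant, so rule 3 applies → [iː].
/w/ stays [w].
/z/ — not in any rule's target class → [z].
/e/ (between /z/ and /p/): rule 3 targets it, but not before a voiced consonant → unchanged [e].
/p/ (between /e/ and /n/): no rule targets it → [p].
/n/ (between /p/ and /a/) fails the environment for rule 1, so it stays [n].
/a/ — between /n/ and /l/, before a voiced consonant — surfaces as [aː] (rule 3).
/l/ (between /a/ and /a/) is unaffected → [l].
/a/ meets the environment for rule 3 (before a voiced consonant) → [aː].
/ɡ/ (between /a/ and /v/): rule 2 targets it, but not word-finally → unchanged [ɡ].
/v/ (between /ɡ/ and /u/): no rule targets it → [v].
/u/ (word-final) fails the environment for rule 3, so it stays [u].

[wiːwzepnaːlaːɡvu]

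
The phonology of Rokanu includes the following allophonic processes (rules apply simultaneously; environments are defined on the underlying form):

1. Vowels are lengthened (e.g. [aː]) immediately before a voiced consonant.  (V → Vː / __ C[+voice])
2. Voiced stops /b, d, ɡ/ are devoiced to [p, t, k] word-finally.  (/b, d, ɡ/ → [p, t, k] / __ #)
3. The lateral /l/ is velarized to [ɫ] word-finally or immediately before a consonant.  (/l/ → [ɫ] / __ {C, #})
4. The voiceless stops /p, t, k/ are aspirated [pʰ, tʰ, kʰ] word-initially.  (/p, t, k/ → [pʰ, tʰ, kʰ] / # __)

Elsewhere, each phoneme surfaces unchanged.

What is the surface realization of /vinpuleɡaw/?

/v/ stays [v].
/i/ (between /v/ and /n/) occurs before a voiced consonant → [iː] by rule 1.
/n/ (between /i/ and /p/) is unaffected → [n].
/p/ (between /n/ and /u/) fails the environment for rule 4, so it stays [p].
/u/ (between /p/ and /l/): before a voiced consonant, so rule 1 applies → [uː].
/l/ — between /u/ and /e/; rule 3 does not apply here → [l].
/e/ (between /l/ and /ɡ/) occurs before a voiced consonant → [eː] by rule 1.
/ɡ/ (between /e/ and /a/): rule 2 targets it, but not word-finally → unchanged [ɡ].
/a/ meets the environment for rule 1 (before a voiced consonant) → [aː].
/w/ — not in any rule's target class → [w].

[viːnpuːleːɡaːw]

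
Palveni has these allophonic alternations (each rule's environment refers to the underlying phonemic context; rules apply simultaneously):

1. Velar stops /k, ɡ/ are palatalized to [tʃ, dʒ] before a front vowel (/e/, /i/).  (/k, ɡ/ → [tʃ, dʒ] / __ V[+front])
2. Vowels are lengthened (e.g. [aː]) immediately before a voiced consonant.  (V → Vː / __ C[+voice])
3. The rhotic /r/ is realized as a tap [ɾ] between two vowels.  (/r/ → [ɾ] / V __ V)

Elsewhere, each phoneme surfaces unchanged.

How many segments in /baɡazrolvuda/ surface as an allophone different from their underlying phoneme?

Segments that undergo a rule: /a/ → [aː] (rule 2); /a/ → [aː] (rule 2); /o/ → [oː] (rule 2); /u/ → [uː] (rule 2).
All other segments surface unchanged.

4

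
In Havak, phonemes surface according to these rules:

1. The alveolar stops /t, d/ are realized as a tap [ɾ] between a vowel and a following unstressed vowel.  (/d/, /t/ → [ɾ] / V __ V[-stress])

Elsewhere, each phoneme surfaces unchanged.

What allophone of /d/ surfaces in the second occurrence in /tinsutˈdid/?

/d/ (word-final): rule 1 targets it, but not between a vowel and a following unstressed vowel → unchanged [d].

[d]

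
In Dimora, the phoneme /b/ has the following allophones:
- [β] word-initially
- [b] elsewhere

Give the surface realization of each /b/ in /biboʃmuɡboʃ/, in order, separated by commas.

Occurrence 1 (position 1): word-initially → [β].
Occurrence 2 (position 3): no conditioning environment matches → elsewhere allophone [b].
Occurrence 3 (position 9): no conditioning environment matches → elsewhere allophone [b].

[β], [b], [b]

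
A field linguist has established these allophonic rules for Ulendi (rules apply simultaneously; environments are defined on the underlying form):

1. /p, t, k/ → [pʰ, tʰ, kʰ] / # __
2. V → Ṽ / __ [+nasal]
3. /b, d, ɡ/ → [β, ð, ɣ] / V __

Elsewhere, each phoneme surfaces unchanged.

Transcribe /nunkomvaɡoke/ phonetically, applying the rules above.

[nũnkõmvaɣoke]

/n/ (word-initial): no rule targets it → [n].
/u/ (between /n/ and /n/) occurs before a nasal consonant → [ũ] by rule 2.
/n/ (between /u/ and /k/) is unaffected → [n].
/k/ (between /n/ and /o/) is in the target of rule 1 but the environment (word-initially) is not met → [k].
Rule 2 applies to /o/ (between /k/ and /m/: before a nasal consonant) → [õ].
/m/ (between /o/ and /v/) is unaffected → [m].
/v/ (between /m/ and /a/): no rule targets it → [v].
/a/ (between /v/ and /ɡ/) is in the target of rule 2 but the environment (before a nasal consonant) is not met → [a].
/ɡ/ meets the environment for rule 3 (immediately after a vowel) → [ɣ].
/o/ — between /ɡ/ and /k/; rule 2 does not apply here → [o].
/k/ — between /o/ and /e/; rule 1 does not apply here → [k].
/e/ (word-final): rule 2 targets it, but not before a nasal consonant → unchanged [e].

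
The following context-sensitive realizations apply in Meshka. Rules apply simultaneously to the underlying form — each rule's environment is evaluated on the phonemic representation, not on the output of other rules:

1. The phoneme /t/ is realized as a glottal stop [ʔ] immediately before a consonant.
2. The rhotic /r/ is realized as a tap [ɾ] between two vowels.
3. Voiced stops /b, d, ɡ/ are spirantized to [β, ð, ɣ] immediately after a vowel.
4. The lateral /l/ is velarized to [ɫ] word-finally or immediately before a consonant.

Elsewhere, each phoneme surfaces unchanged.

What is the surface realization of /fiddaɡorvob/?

[fiðdaɣorvoβ]

/f/ stays [f].
/i/ stays [i].
/d/ (between /i/ and /d/) occurs immediately after a vowel → [ð] by rule 3.
/d/ (between /d/ and /a/) is in the target of rule 3 but the environment (immediately after a vowel) is not met → [d].
/a/ (between /d/ and /ɡ/): no rule targets it → [a].
Rule 3 applies to /ɡ/ (between /a/ and /o/: immediately after a vowel) → [ɣ].
/o/ (between /ɡ/ and /r/) is unaffected → [o].
/r/ (between /o/ and /v/) fails the environment for rule 2, so it stays [r].
/v/ (between /r/ and /o/) is unaffected → [v].
/o/ (between /v/ and /b/) is unaffected → [o].
Rule 3 applies to /b/ (word-final: immediately after a vowel) → [β].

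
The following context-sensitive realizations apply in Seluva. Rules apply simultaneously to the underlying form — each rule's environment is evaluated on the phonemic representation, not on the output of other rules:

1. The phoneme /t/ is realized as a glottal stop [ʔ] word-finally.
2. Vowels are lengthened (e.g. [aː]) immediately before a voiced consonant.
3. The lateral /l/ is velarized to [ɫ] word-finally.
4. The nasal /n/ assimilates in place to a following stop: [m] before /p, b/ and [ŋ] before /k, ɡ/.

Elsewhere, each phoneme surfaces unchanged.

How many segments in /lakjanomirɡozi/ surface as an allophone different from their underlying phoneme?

4

Segments that undergo a rule: /a/ → [aː] (rule 2); /o/ → [oː] (rule 2); /i/ → [iː] (rule 2); /o/ → [oː] (rule 2).
All other segments surface unchanged.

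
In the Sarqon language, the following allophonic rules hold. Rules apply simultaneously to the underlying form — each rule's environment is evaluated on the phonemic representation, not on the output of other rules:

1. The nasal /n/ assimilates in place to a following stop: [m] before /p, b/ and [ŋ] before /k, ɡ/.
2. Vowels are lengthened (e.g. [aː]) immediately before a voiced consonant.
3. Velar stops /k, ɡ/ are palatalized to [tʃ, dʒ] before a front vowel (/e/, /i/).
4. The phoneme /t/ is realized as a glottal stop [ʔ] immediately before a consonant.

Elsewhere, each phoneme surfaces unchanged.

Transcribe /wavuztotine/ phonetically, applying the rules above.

[waːvuːztotiːne]

Rule 2 applies to /a/ (between /w/ and /v/: before a voiced consonant) → [aː].
/u/ — between /v/ and /z/, before a voiced consonant — surfaces as [uː] (rule 2).
/t/ — between /z/ and /o/; rule 4 does not apply here → [t].
/o/ (between /t/ and /t/) fails the environment for rule 2, so it stays [o].
/t/ (between /o/ and /i/) is in the target of rule 4 but the environment (immediately before a consonant) is not met → [t].
/i/ (between /t/ and /n/): before a voiced consonant, so rule 2 applies → [iː].
/n/ (between /i/ and /e/) is in the target of rule 1 but the environment (before a labial or velar stop) is not met → [n].
/e/ (word-final): rule 2 targets it, but not before a voiced consonant → unchanged [e].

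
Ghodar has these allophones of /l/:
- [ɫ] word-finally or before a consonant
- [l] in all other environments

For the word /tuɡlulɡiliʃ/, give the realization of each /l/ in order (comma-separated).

Occurrence 1 (position 4): no conditioning environment matches → elsewhere allophone [l].
Occurrence 2 (position 6): word-finally or before a consonant → [ɫ].
Occurrence 3 (position 9): no conditioning environment matches → elsewhere allophone [l].

[l], [ɫ], [l]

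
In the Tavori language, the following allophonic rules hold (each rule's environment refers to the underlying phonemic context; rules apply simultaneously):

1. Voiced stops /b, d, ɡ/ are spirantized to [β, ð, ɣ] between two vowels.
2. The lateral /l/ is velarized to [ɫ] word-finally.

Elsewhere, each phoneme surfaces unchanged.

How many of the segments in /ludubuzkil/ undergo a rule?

Segments that undergo a rule: /d/ → [ð] (rule 1); /b/ → [β] (rule 1); /l/ → [ɫ] (rule 2).
All other segments surface unchanged.

3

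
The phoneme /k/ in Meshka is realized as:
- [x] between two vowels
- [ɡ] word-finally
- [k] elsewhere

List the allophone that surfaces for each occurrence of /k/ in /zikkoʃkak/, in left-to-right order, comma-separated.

Occurrence 1 (position 3): no conditioning environment matches → elsewhere allophone [k].
Occurrence 2 (position 4): no conditioning environment matches → elsewhere allophone [k].
Occurrence 3 (position 7): no conditioning environment matches → elsewhere allophone [k].
Occurrence 4 (position 9): word-finally → [ɡ].

[k], [k], [k], [ɡ]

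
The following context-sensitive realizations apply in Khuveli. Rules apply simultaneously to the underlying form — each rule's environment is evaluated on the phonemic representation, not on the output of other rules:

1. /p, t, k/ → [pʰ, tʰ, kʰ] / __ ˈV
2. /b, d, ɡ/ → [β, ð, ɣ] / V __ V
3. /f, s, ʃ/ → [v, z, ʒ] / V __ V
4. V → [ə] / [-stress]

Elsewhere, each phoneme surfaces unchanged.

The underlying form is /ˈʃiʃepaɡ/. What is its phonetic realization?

/ʃ/ (word-initial): rule 3 targets it, but not between two vowels → unchanged [ʃ].
/i/ (between /ʃ/ and /ʃ/) fails the environment for rule 4, so it stays [i].
Rule 3 applies to /ʃ/ (between /i/ and /e/: between two vowels) → [ʒ].
/e/ (between /ʃ/ and /p/): in an unstressed syllable, so rule 4 applies → [ə].
/p/ (between /e/ and /a/) fails the environment for rule 1, so it stays [p].
Rule 4 applies to /a/ (between /p/ and /ɡ/: in an unstressed syllable) → [ə].
/ɡ/ — word-final; rule 2 does not apply here → [ɡ].

[ˈʃiʒəpəɡ]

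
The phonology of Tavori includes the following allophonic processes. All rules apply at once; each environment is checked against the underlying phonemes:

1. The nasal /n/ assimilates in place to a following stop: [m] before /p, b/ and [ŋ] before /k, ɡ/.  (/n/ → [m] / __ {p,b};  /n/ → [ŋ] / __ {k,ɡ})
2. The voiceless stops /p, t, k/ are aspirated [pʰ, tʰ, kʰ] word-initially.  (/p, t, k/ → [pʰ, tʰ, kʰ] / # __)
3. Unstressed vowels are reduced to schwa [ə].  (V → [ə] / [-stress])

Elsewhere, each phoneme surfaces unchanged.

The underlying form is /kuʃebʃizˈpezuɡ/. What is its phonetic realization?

[kʰəʃəbʃəzˈpezəɡ]

/k/ (word-initial): word-initially, so rule 2 applies → [kʰ].
/u/ — between /k/ and /ʃ/, in an unstressed syllable — surfaces as [ə] (rule 3).
Rule 3 applies to /e/ (between /ʃ/ and /b/: in an unstressed syllable) → [ə].
/i/ (between /ʃ/ and /z/) occurs in an unstressed syllable → [ə] by rule 3.
/p/ (between /z/ and /e/) is in the target of rule 2 but the environment (word-initially) is not met → [p].
/e/ (between /p/ and /z/) is in the target of rule 3 but the environment (in an unstressed syllable) is not met → [e].
/u/ — between /z/ and /ɡ/, in an unstressed syllable — surfaces as [ə] (rule 3).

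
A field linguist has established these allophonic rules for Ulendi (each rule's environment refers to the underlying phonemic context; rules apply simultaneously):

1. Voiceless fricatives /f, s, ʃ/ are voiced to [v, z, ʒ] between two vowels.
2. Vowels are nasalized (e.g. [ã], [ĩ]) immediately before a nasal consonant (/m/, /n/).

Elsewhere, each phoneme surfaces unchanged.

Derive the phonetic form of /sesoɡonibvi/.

/s/ (word-initial): rule 1 targets it, but not between two vowels → unchanged [s].
/e/ (between /s/ and /s/) is in the target of rule 2 but the environment (before a nasal consonant) is not met → [e].
/s/ (between /e/ and /o/): between two vowels, so rule 1 applies → [z].
/o/ — between /s/ and /ɡ/; rule 2 does not apply here → [o].
Rule 2 applies to /o/ (between /ɡ/ and /n/: before a nasal consonant) → [õ].
/i/ — between /n/ and /b/; rule 2 does not apply here → [i].
/i/ — word-final; rule 2 does not apply here → [i].

[sezoɡõnibvi]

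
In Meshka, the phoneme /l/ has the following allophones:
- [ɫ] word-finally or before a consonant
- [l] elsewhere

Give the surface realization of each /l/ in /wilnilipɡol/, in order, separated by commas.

[ɫ], [l], [ɫ]

Occurrence 1 (position 3): word-finally or before a consonant → [ɫ].
Occurrence 2 (position 6): no conditioning environment matches → elsewhere allophone [l].
Occurrence 3 (position 11): word-finally or before a consonant → [ɫ].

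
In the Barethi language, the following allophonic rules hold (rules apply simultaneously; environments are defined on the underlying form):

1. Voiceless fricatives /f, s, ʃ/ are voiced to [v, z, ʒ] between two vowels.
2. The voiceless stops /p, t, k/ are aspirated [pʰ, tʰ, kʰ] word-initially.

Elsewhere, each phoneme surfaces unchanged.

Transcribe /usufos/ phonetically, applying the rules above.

/s/ meets the environment for rule 1 (between two vowels) → [z].
/f/ (between /u/ and /o/): between two vowels, so rule 1 applies → [v].
/s/ — word-final; rule 1 does not apply here → [s].

[uzuvos]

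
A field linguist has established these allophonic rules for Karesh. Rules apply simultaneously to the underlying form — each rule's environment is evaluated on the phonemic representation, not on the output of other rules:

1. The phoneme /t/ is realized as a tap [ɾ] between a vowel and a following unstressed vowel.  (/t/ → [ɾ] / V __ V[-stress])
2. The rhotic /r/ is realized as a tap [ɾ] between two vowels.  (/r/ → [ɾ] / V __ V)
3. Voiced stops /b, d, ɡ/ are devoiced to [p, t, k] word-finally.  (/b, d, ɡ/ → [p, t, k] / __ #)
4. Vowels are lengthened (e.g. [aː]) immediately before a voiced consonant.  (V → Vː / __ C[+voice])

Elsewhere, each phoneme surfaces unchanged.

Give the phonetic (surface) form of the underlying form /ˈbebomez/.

/b/ (word-initial) fails the environment for rule 3, so it stays [b].
/e/ (between /b/ and /b/) occurs before a voiced consonant → [eː] by rule 4.
/b/ (between /e/ and /o/) is in the target of rule 3 but the environment (word-finally) is not met → [b].
/o/ (between /b/ and /m/): before a voiced consonant, so rule 4 applies → [oː].
/m/ stays [m].
/e/ (between /m/ and /z/): before a voiced consonant, so rule 4 applies → [eː].
/z/ stays [z].

[ˈbeːboːmeːz]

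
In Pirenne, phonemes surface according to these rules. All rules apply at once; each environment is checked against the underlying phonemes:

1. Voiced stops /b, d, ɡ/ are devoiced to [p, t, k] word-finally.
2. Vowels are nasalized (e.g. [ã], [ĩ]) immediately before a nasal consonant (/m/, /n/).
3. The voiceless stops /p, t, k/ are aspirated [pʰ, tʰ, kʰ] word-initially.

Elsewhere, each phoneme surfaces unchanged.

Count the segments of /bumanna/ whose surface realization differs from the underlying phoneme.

2

Segments that undergo a rule: /u/ → [ũ] (rule 2); /a/ → [ã] (rule 2).
All other segments surface unchanged.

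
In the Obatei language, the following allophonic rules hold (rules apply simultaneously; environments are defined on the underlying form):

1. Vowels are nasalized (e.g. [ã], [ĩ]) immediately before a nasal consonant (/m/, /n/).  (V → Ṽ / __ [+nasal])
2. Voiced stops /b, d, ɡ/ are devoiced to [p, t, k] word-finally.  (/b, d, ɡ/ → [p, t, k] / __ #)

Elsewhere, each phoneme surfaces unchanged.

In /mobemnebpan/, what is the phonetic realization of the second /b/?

/b/ — between /e/ and /p/; rule 2 does not apply here → [b].

[b]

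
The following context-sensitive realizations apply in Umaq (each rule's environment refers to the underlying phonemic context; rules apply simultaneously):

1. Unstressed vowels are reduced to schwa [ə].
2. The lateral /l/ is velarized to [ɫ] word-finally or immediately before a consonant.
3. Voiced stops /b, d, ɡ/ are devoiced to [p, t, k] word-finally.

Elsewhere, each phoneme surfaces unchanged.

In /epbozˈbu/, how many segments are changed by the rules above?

2

Segments that undergo a rule: /e/ → [ə] (rule 1); /o/ → [ə] (rule 1).
All other segments surface unchanged.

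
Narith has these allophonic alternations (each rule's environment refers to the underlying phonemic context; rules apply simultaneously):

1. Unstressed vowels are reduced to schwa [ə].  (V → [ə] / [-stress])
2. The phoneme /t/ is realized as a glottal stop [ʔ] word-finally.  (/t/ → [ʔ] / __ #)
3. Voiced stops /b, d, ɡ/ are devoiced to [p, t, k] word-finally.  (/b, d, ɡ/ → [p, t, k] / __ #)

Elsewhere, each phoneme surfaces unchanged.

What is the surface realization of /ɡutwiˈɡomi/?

/ɡ/ (word-initial) is in the target of rule 3 but the environment (word-finally) is not met → [ɡ].
/u/ meets the environment for rule 1 (in an unstressed syllable) → [ə].
/t/ — between /u/ and /w/; rule 2 does not apply here → [t].
/w/ — not in any rule's target class → [w].
/i/ (between /w/ and /ɡ/) occurs in an unstressed syllable → [ə] by rule 1.
/ɡ/ — between /i/ and /o/; rule 3 does not apply here → [ɡ].
/o/ (between /ɡ/ and /m/) is in the target of rule 1 but the environment (in an unstressed syllable) is not met → [o].
/m/ stays [m].
/i/ (word-final) occurs in an unstressed syllable → [ə] by rule 1.

[ɡətwəˈɡomə]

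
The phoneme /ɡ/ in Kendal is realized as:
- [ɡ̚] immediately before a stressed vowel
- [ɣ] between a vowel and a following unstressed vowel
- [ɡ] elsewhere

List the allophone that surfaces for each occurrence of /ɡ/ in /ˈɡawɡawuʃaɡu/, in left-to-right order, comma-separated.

Occurrence 1 (position 1): immediately before a stressed vowel → [ɡ̚].
Occurrence 2 (position 4): no conditioning environment matches → elsewhere allophone [ɡ].
Occurrence 3 (position 10): between a vowel and a following unstressed vowel → [ɣ].

[ɡ̚], [ɡ], [ɣ]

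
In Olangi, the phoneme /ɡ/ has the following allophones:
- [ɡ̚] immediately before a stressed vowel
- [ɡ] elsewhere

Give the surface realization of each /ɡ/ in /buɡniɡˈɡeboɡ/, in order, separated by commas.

[ɡ], [ɡ], [ɡ̚], [ɡ]

Occurrence 1 (position 3): no conditioning environment matches → elsewhere allophone [ɡ].
Occurrence 2 (position 6): no conditioning environment matches → elsewhere allophone [ɡ].
Occurrence 3 (position 7): immediately before a stressed vowel → [ɡ̚].
Occurrence 4 (position 11): no conditioning environment matches → elsewhere allophone [ɡ].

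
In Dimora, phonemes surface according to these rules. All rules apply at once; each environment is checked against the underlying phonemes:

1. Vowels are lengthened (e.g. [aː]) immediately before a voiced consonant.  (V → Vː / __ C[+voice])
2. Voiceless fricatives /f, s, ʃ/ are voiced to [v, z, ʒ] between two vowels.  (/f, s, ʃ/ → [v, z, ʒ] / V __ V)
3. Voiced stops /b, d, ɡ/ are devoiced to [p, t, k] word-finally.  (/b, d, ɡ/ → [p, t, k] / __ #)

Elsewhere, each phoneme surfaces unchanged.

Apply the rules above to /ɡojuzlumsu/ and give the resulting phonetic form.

/ɡ/ (word-initial) fails the environment for rule 3, so it stays [ɡ].
/o/ (between /ɡ/ and /j/) occurs before a voiced consonant → [oː] by rule 1.
/u/ (between /j/ and /z/): before a voiced consonant, so rule 1 applies → [uː].
/u/ — between /l/ and /m/, before a voiced consonant — surfaces as [uː] (rule 1).
/s/ (between /m/ and /u/) fails the environment for rule 2, so it stays [s].
/u/ (word-final): rule 1 targets it, but not before a voiced consonant → unchanged [u].

[ɡoːjuːzluːmsu]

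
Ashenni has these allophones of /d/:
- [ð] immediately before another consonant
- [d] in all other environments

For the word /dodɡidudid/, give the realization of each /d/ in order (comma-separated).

Occurrence 1 (position 1): no conditioning environment matches → elsewhere allophone [d].
Occurrence 2 (position 3): immediately before another consonant → [ð].
Occurrence 3 (position 6): no conditioning environment matches → elsewhere allophone [d].
Occurrence 4 (position 8): no conditioning environment matches → elsewhere allophone [d].
Occurrence 5 (position 10): no conditioning environment matches → elsewhere allophone [d].

[d], [ð], [d], [d], [d]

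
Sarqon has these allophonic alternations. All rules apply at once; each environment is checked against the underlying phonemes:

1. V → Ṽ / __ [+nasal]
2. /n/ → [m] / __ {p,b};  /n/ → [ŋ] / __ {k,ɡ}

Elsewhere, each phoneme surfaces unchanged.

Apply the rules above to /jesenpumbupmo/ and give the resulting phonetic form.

/e/ (between /j/ and /s/) fails the environment for rule 1, so it stays [e].
/e/ meets the environment for rule 1 (before a nasal consonant) → [ẽ].
/n/ meets the environment for rule 2 (before a labial or velar stop) → [m].
/u/ (between /p/ and /m/): before a nasal consonant, so rule 1 applies → [ũ].
/u/ (between /b/ and /p/): rule 1 targets it, but not before a nasal consonant → unchanged [u].
/o/ (word-final): rule 1 targets it, but not before a nasal consonant → unchanged [o].

[jesẽmpũmbupmo]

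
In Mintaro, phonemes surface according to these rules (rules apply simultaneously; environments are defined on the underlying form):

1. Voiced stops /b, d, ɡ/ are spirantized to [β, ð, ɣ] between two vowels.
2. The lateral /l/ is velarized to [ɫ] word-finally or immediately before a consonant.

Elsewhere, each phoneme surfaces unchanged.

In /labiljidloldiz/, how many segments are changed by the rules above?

3

Segments that undergo a rule: /b/ → [β] (rule 1); /l/ → [ɫ] (rule 2); /l/ → [ɫ] (rule 2).
All other segments surface unchanged.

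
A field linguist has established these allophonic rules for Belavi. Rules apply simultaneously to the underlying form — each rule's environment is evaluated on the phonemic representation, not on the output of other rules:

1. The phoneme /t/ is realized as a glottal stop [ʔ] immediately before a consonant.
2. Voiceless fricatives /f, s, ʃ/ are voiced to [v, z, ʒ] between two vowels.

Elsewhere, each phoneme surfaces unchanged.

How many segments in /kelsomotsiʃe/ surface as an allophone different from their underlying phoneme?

2

Segments that undergo a rule: /t/ → [ʔ] (rule 1); /ʃ/ → [ʒ] (rule 2).
All other segments surface unchanged.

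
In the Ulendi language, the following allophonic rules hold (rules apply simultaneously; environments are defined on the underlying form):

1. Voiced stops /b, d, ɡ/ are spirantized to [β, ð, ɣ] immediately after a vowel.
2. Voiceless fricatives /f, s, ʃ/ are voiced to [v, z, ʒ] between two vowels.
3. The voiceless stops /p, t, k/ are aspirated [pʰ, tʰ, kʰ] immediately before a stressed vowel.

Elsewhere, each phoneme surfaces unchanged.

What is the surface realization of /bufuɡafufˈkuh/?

/b/ (word-initial) is in the target of rule 1 but the environment (immediately after a vowel) is not met → [b].
/u/ — not in any rule's target class → [u].
/f/ — between /u/ and /u/, between two vowels — surfaces as [v] (rule 2).
/u/ stays [u].
Rule 1 applies to /ɡ/ (between /u/ and /a/: immediately after a vowel) → [ɣ].
/a/ (between /ɡ/ and /f/) is unaffected → [a].
/f/ (between /a/ and /u/): between two vowels, so rule 2 applies → [v].
/u/ (between /f/ and /f/): no rule targets it → [u].
/f/ (between /u/ and /k/) fails the environment for rule 2, so it stays [f].
/k/ — between /f/ and /u/, immediately before a stressed vowel — surfaces as [kʰ] (rule 3).
/u/ — not in any rule's target class → [u].
/h/ (word-final) is unaffected → [h].

[buvuɣavufˈkʰuh]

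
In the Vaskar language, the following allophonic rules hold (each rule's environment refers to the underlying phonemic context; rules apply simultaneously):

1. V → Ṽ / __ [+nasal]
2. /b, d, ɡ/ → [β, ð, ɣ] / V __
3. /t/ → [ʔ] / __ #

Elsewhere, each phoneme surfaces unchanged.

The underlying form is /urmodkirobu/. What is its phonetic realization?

[urmoðkiroβu]

/u/ (word-initial): rule 1 targets it, but not before a nasal consonant → unchanged [u].
/r/ (between /u/ and /m/): no rule targets it → [r].
/m/ (between /r/ and /o/) is unaffected → [m].
/o/ — between /m/ and /d/; rule 1 does not apply here → [o].
Rule 2 applies to /d/ (between /o/ and /k/: immediately after a vowel) → [ð].
/k/ (between /d/ and /i/): no rule targets it → [k].
/i/ (between /k/ and /r/) is in the target of rule 1 but the environment (before a nasal consonant) is not met → [i].
/r/ stays [r].
/o/ (between /r/ and /b/) fails the environment for rule 1, so it stays [o].
/b/ meets the environment for rule 2 (immediately after a vowel) → [β].
/u/ — word-final; rule 1 does not apply here → [u].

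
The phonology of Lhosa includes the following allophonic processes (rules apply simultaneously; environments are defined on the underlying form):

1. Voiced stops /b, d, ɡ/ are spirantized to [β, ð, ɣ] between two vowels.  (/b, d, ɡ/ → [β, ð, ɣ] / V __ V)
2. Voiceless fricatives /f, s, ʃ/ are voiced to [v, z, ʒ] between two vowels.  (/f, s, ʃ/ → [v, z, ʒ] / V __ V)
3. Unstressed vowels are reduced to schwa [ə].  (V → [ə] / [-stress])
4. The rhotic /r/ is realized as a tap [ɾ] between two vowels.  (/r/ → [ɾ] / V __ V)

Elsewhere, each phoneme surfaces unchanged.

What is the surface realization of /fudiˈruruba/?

/f/ (word-initial): rule 2 targets it, but not between two vowels → unchanged [f].
/u/ meets the environment for rule 3 (in an unstressed syllable) → [ə].
/d/ — between /u/ and /i/, between two vowels — surfaces as [ð] (rule 1).
/i/ (between /d/ and /r/) occurs in an unstressed syllable → [ə] by rule 3.
Rule 4 applies to /r/ (between /i/ and /u/: between two vowels) → [ɾ].
/u/ (between /r/ and /r/): rule 3 targets it, but not in an unstressed syllable → unchanged [u].
/r/ meets the environment for rule 4 (between two vowels) → [ɾ].
/u/ meets the environment for rule 3 (in an unstressed syllable) → [ə].
Rule 1 applies to /b/ (between /u/ and /a/: between two vowels) → [β].
Rule 3 applies to /a/ (word-final: in an unstressed syllable) → [ə].

[fəðəˈɾuɾəβə]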